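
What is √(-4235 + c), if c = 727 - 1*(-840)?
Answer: 2*I*√667 ≈ 51.653*I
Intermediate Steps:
c = 1567 (c = 727 + 840 = 1567)
√(-4235 + c) = √(-4235 + 1567) = √(-2668) = 2*I*√667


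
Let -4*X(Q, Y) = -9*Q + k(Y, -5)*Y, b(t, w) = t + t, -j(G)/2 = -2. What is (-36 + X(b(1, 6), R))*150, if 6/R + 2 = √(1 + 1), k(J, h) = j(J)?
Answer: -3825 + 450*√2 ≈ -3188.6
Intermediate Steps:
j(G) = 4 (j(G) = -2*(-2) = 4)
k(J, h) = 4
R = 6/(-2 + √2) (R = 6/(-2 + √(1 + 1)) = 6/(-2 + √2) ≈ -10.243)
b(t, w) = 2*t
X(Q, Y) = -Y + 9*Q/4 (X(Q, Y) = -(-9*Q + 4*Y)/4 = -Y + 9*Q/4)
(-36 + X(b(1, 6), R))*150 = (-36 + (-(-6 - 3*√2) + 9*(2*1)/4))*150 = (-36 + ((6 + 3*√2) + (9/4)*2))*150 = (-36 + ((6 + 3*√2) + 9/2))*150 = (-36 + (21/2 + 3*√2))*150 = (-51/2 + 3*√2)*150 = -3825 + 450*√2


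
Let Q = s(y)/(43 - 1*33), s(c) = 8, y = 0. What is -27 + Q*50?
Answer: 13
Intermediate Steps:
Q = 4/5 (Q = 8/(43 - 1*33) = 8/(43 - 33) = 8/10 = 8*(1/10) = 4/5 ≈ 0.80000)
-27 + Q*50 = -27 + (4/5)*50 = -27 + 40 = 13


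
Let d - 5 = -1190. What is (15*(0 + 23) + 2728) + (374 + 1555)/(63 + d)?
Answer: 1148659/374 ≈ 3071.3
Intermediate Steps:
d = -1185 (d = 5 - 1190 = -1185)
(15*(0 + 23) + 2728) + (374 + 1555)/(63 + d) = (15*(0 + 23) + 2728) + (374 + 1555)/(63 - 1185) = (15*23 + 2728) + 1929/(-1122) = (345 + 2728) + 1929*(-1/1122) = 3073 - 643/374 = 1148659/374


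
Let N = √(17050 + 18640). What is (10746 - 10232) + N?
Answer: 514 + √35690 ≈ 702.92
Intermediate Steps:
N = √35690 ≈ 188.92
(10746 - 10232) + N = (10746 - 10232) + √35690 = 514 + √35690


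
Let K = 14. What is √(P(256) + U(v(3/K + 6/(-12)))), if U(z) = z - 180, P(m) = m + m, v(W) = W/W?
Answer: 3*√37 ≈ 18.248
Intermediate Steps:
v(W) = 1
P(m) = 2*m
U(z) = -180 + z
√(P(256) + U(v(3/K + 6/(-12)))) = √(2*256 + (-180 + 1)) = √(512 - 179) = √333 = 3*√37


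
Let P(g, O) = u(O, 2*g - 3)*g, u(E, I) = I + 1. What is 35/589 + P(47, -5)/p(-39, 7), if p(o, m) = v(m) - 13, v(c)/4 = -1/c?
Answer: -938133/2945 ≈ -318.55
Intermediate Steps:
v(c) = -4/c (v(c) = 4*(-1/c) = -4/c)
u(E, I) = 1 + I
P(g, O) = g*(-2 + 2*g) (P(g, O) = (1 + (2*g - 3))*g = (1 + (-3 + 2*g))*g = (-2 + 2*g)*g = g*(-2 + 2*g))
p(o, m) = -13 - 4/m (p(o, m) = -4/m - 13 = -13 - 4/m)
35/589 + P(47, -5)/p(-39, 7) = 35/589 + (2*47*(-1 + 47))/(-13 - 4/7) = 35*(1/589) + (2*47*46)/(-13 - 4*1/7) = 35/589 + 4324/(-13 - 4/7) = 35/589 + 4324/(-95/7) = 35/589 + 4324*(-7/95) = 35/589 - 30268/95 = -938133/2945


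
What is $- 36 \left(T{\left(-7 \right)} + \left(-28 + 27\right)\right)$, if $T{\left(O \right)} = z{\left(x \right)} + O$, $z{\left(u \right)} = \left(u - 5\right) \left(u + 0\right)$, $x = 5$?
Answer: $288$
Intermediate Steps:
$z{\left(u \right)} = u \left(-5 + u\right)$ ($z{\left(u \right)} = \left(-5 + u\right) u = u \left(-5 + u\right)$)
$T{\left(O \right)} = O$ ($T{\left(O \right)} = 5 \left(-5 + 5\right) + O = 5 \cdot 0 + O = 0 + O = O$)
$- 36 \left(T{\left(-7 \right)} + \left(-28 + 27\right)\right) = - 36 \left(-7 + \left(-28 + 27\right)\right) = - 36 \left(-7 - 1\right) = \left(-36\right) \left(-8\right) = 288$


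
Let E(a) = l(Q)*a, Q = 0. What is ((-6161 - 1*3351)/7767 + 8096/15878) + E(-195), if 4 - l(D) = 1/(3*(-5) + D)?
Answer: -48942209861/61662213 ≈ -793.71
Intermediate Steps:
l(D) = 4 - 1/(-15 + D) (l(D) = 4 - 1/(3*(-5) + D) = 4 - 1/(-15 + D))
E(a) = 61*a/15 (E(a) = ((-61 + 4*0)/(-15 + 0))*a = ((-61 + 0)/(-15))*a = (-1/15*(-61))*a = 61*a/15)
((-6161 - 1*3351)/7767 + 8096/15878) + E(-195) = ((-6161 - 1*3351)/7767 + 8096/15878) + (61/15)*(-195) = ((-6161 - 3351)*(1/7767) + 8096*(1/15878)) - 793 = (-9512*1/7767 + 4048/7939) - 793 = (-9512/7767 + 4048/7939) - 793 = -44074952/61662213 - 793 = -48942209861/61662213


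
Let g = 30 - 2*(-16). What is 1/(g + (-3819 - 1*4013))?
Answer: -1/7770 ≈ -0.00012870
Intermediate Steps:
g = 62 (g = 30 + 32 = 62)
1/(g + (-3819 - 1*4013)) = 1/(62 + (-3819 - 1*4013)) = 1/(62 + (-3819 - 4013)) = 1/(62 - 7832) = 1/(-7770) = -1/7770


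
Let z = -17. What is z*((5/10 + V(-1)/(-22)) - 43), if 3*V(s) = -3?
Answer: 7939/11 ≈ 721.73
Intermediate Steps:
V(s) = -1 (V(s) = (⅓)*(-3) = -1)
z*((5/10 + V(-1)/(-22)) - 43) = -17*((5/10 - 1/(-22)) - 43) = -17*((5*(⅒) - 1*(-1/22)) - 43) = -17*((½ + 1/22) - 43) = -17*(6/11 - 43) = -17*(-467/11) = 7939/11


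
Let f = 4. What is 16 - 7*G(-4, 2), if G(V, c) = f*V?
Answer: 128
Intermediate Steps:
G(V, c) = 4*V
16 - 7*G(-4, 2) = 16 - 28*(-4) = 16 - 7*(-16) = 16 + 112 = 128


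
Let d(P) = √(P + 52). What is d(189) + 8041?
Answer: 8041 + √241 ≈ 8056.5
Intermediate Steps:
d(P) = √(52 + P)
d(189) + 8041 = √(52 + 189) + 8041 = √241 + 8041 = 8041 + √241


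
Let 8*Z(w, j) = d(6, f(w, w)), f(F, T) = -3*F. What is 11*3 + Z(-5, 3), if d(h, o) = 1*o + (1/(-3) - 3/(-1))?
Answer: 845/24 ≈ 35.208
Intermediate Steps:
d(h, o) = 8/3 + o (d(h, o) = o + (1*(-⅓) - 3*(-1)) = o + (-⅓ + 3) = o + 8/3 = 8/3 + o)
Z(w, j) = ⅓ - 3*w/8 (Z(w, j) = (8/3 - 3*w)/8 = ⅓ - 3*w/8)
11*3 + Z(-5, 3) = 11*3 + (⅓ - 3/8*(-5)) = 33 + (⅓ + 15/8) = 33 + 53/24 = 845/24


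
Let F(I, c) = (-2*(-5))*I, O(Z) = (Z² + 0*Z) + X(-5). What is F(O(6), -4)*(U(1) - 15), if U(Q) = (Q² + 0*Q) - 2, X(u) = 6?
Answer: -6720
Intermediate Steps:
O(Z) = 6 + Z² (O(Z) = (Z² + 0*Z) + 6 = (Z² + 0) + 6 = Z² + 6 = 6 + Z²)
U(Q) = -2 + Q² (U(Q) = (Q² + 0) - 2 = Q² - 2 = -2 + Q²)
F(I, c) = 10*I
F(O(6), -4)*(U(1) - 15) = (10*(6 + 6²))*((-2 + 1²) - 15) = (10*(6 + 36))*((-2 + 1) - 15) = (10*42)*(-1 - 15) = 420*(-16) = -6720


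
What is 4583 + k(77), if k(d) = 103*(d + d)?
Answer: 20445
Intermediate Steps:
k(d) = 206*d (k(d) = 103*(2*d) = 206*d)
4583 + k(77) = 4583 + 206*77 = 4583 + 15862 = 20445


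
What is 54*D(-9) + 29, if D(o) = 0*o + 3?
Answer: 191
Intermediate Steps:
D(o) = 3 (D(o) = 0 + 3 = 3)
54*D(-9) + 29 = 54*3 + 29 = 162 + 29 = 191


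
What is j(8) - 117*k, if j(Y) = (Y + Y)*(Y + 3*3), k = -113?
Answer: 13493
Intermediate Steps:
j(Y) = 2*Y*(9 + Y) (j(Y) = (2*Y)*(Y + 9) = (2*Y)*(9 + Y) = 2*Y*(9 + Y))
j(8) - 117*k = 2*8*(9 + 8) - 117*(-113) = 2*8*17 + 13221 = 272 + 13221 = 13493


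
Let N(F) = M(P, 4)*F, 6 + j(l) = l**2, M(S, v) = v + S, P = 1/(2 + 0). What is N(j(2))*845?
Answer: -7605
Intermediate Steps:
P = 1/2 ≈ 0.50000
M(S, v) = S + v
j(l) = -6 + l**2
N(F) = 9*F/2 (N(F) = (1/2 + 4)*F = 9*F/2)
N(j(2))*845 = (9*(-6 + 2**2)/2)*845 = (9*(-6 + 4)/2)*845 = ((9/2)*(-2))*845 = -9*845 = -7605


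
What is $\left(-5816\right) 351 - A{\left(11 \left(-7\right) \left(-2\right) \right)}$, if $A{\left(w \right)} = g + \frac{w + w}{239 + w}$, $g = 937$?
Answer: $- \frac{802645037}{393} \approx -2.0424 \cdot 10^{6}$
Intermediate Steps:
$A{\left(w \right)} = 937 + \frac{2 w}{239 + w}$ ($A{\left(w \right)} = 937 + \frac{w + w}{239 + w} = 937 + \frac{2 w}{239 + w}$)
$\left(-5816\right) 351 - A{\left(11 \left(-7\right) \left(-2\right) \right)} = \left(-5816\right) 351 - \frac{223943 + 939 \cdot 11 \left(-7\right) \left(-2\right)}{239 + 11 \left(-7\right) \left(-2\right)} = -2041416 - \frac{223943 + 939 \left(\left(-77\right) \left(-2\right)\right)}{239 - -154} = -2041416 - \frac{223943 + 939 \cdot 154}{239 + 154} = -2041416 - \frac{223943 + 144606}{393} = -2041416 - \frac{1}{393} \cdot 368549 = -2041416 - \frac{368549}{393} = - \frac{802645037}{393}$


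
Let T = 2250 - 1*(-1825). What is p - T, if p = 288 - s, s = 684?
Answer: -4471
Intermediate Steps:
T = 4075 (T = 2250 + 1825 = 4075)
p = -396 (p = 288 - 1*684 = 288 - 684 = -396)
p - T = -396 - 1*4075 = -396 - 4075 = -4471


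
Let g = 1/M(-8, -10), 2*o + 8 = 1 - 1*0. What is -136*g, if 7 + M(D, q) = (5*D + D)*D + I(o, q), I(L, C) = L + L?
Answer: -68/185 ≈ -0.36757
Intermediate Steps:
o = -7/2 (o = -4 + (1 - 1*0)/2 = -4 + (1 + 0)/2 = -4 + (½)*1 = -4 + ½ = -7/2 ≈ -3.5000)
I(L, C) = 2*L
M(D, q) = -14 + 6*D² (M(D, q) = -7 + ((5*D + D)*D + 2*(-7/2)) = -7 + ((6*D)*D - 7) = -7 + (6*D² - 7) = -7 + (-7 + 6*D²) = -14 + 6*D²)
g = 1/370 (g = 1/(-14 + 6*(-8)²) = 1/(-14 + 6*64) = 1/(-14 + 384) = 1/370 ≈ 0.0027027)
-136*g = -136*1/370 = -68/185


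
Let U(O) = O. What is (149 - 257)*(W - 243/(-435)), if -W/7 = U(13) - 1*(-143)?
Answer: 17091972/145 ≈ 1.1788e+5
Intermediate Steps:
W = -1092 (W = -7*(13 - 1*(-143)) = -7*(13 + 143) = -7*156 = -1092)
(149 - 257)*(W - 243/(-435)) = (149 - 257)*(-1092 - 243/(-435)) = -108*(-1092 - 243*(-1/435)) = -108*(-1092 + 81/145) = -108*(-158259/145) = 17091972/145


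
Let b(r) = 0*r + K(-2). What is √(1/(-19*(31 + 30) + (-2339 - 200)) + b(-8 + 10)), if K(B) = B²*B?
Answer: I*√59170/86 ≈ 2.8285*I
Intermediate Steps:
K(B) = B³
b(r) = -8 (b(r) = 0*r + (-2)³ = 0 - 8 = -8)
√(1/(-19*(31 + 30) + (-2339 - 200)) + b(-8 + 10)) = √(1/(-19*(31 + 30) + (-2339 - 200)) - 8) = √(1/(-19*61 - 2539) - 8) = √(1/(-1159 - 2539) - 8) = √(1/(-3698) - 8) = √(-1/3698 - 8) = √(-29585/3698) = I*√59170/86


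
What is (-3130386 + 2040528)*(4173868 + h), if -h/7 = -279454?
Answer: -6680879673468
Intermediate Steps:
h = 1956178 (h = -7*(-279454) = 1956178)
(-3130386 + 2040528)*(4173868 + h) = (-3130386 + 2040528)*(4173868 + 1956178) = -1089858*6130046 = -6680879673468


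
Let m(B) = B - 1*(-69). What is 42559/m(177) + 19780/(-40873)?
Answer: 1734648127/10054758 ≈ 172.52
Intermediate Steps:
m(B) = 69 + B (m(B) = B + 69 = 69 + B)
42559/m(177) + 19780/(-40873) = 42559/(69 + 177) + 19780/(-40873) = 42559/246 + 19780*(-1/40873) = 42559*(1/246) - 19780/40873 = 42559/246 - 19780/40873 = 1734648127/10054758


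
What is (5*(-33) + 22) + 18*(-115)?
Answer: -2213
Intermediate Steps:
(5*(-33) + 22) + 18*(-115) = (-165 + 22) - 2070 = -143 - 2070 = -2213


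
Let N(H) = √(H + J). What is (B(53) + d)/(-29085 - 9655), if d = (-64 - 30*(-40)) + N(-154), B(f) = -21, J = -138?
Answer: -223/7748 - I*√73/19370 ≈ -0.028782 - 0.00044109*I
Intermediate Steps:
N(H) = √(-138 + H) (N(H) = √(H - 138) = √(-138 + H))
d = 1136 + 2*I*√73 (d = (-64 - 30*(-40)) + √(-138 - 154) = (-64 + 1200) + √(-292) = 1136 + 2*I*√73 ≈ 1136.0 + 17.088*I)
(B(53) + d)/(-29085 - 9655) = (-21 + (1136 + 2*I*√73))/(-29085 - 9655) = (1115 + 2*I*√73)/(-38740) = (1115 + 2*I*√73)*(-1/38740) = -223/7748 - I*√73/19370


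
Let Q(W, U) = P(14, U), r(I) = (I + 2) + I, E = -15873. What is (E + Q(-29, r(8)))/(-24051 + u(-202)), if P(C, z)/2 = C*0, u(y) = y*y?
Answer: -1443/1523 ≈ -0.94747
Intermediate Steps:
u(y) = y²
r(I) = 2 + 2*I (r(I) = (2 + I) + I = 2 + 2*I)
P(C, z) = 0 (P(C, z) = 2*(C*0) = 2*0 = 0)
Q(W, U) = 0
(E + Q(-29, r(8)))/(-24051 + u(-202)) = (-15873 + 0)/(-24051 + (-202)²) = -15873/(-24051 + 40804) = -15873/16753 = -15873*1/16753 = -1443/1523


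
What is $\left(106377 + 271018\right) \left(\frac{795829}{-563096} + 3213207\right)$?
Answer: $\frac{682837081886362985}{563096} \approx 1.2126 \cdot 10^{12}$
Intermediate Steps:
$\left(106377 + 271018\right) \left(\frac{795829}{-563096} + 3213207\right) = 377395 \left(795829 \left(- \frac{1}{563096}\right) + 3213207\right) = 377395 \left(- \frac{795829}{563096} + 3213207\right) = 377395 \cdot \frac{1809343213043}{563096} = \frac{682837081886362985}{563096}$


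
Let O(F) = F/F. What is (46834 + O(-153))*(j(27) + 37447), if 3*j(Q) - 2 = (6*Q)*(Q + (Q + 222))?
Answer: 7355670925/3 ≈ 2.4519e+9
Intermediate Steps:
O(F) = 1
j(Q) = 2/3 + 2*Q*(222 + 2*Q) (j(Q) = 2/3 + ((6*Q)*(Q + (Q + 222)))/3 = 2/3 + ((6*Q)*(Q + (222 + Q)))/3 = 2/3 + ((6*Q)*(222 + 2*Q))/3 = 2/3 + (6*Q*(222 + 2*Q))/3 = 2/3 + 2*Q*(222 + 2*Q))
(46834 + O(-153))*(j(27) + 37447) = (46834 + 1)*((2/3 + 4*27**2 + 444*27) + 37447) = 46835*((2/3 + 4*729 + 11988) + 37447) = 46835*((2/3 + 2916 + 11988) + 37447) = 46835*(44714/3 + 37447) = 46835*(157055/3) = 7355670925/3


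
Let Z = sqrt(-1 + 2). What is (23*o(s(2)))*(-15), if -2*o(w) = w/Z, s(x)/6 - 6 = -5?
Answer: 1035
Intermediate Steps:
s(x) = 6 (s(x) = 36 + 6*(-5) = 36 - 30 = 6)
Z = 1 (Z = sqrt(1) = 1)
o(w) = -w/2 (o(w) = -w/(2*1) = -w/2)
(23*o(s(2)))*(-15) = (23*(-1/2*6))*(-15) = (23*(-3))*(-15) = -69*(-15) = 1035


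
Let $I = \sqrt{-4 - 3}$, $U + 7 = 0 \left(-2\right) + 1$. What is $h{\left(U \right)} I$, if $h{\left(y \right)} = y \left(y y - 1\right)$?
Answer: $- 210 i \sqrt{7} \approx - 555.61 i$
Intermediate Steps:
$U = -6$ ($U = -7 + \left(0 \left(-2\right) + 1\right) = -7 + \left(0 + 1\right) = -7 + 1 = -6$)
$I = i \sqrt{7}$ ($I = \sqrt{-7} = i \sqrt{7} \approx 2.6458 i$)
$h{\left(y \right)} = y \left(-1 + y^{2}\right)$ ($h{\left(y \right)} = y \left(y^{2} - 1\right) = y \left(-1 + y^{2}\right)$)
$h{\left(U \right)} I = \left(\left(-6\right)^{3} - -6\right) i \sqrt{7} = \left(-216 + 6\right) i \sqrt{7} = - 210 i \sqrt{7}$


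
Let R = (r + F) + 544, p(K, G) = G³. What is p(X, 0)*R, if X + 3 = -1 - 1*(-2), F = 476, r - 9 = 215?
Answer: 0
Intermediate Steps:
r = 224 (r = 9 + 215 = 224)
X = -2 (X = -3 + (-1 - 1*(-2)) = -3 + (-1 + 2) = -3 + 1 = -2)
R = 1244 (R = (224 + 476) + 544 = 700 + 544 = 1244)
p(X, 0)*R = 0³*1244 = 0*1244 = 0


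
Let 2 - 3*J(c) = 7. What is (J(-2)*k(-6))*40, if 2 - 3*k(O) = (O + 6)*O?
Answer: -400/9 ≈ -44.444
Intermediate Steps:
J(c) = -5/3 (J(c) = ⅔ - ⅓*7 = ⅔ - 7/3 = -5/3)
k(O) = ⅔ - O*(6 + O)/3 (k(O) = ⅔ - (O + 6)*O/3 = ⅔ - (6 + O)*O/3 = ⅔ - O*(6 + O)/3)
(J(-2)*k(-6))*40 = -5*(⅔ - 2*(-6) - ⅓*(-6)²)/3*40 = -5*(⅔ + 12 - ⅓*36)/3*40 = -5*(⅔ + 12 - 12)/3*40 = -5/3*⅔*40 = -10/9*40 = -400/9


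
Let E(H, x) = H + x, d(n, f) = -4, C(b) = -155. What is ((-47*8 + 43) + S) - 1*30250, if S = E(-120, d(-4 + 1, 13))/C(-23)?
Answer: -152911/5 ≈ -30582.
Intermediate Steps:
S = ⅘ (S = (-120 - 4)/(-155) = -124*(-1/155) = ⅘ ≈ 0.80000)
((-47*8 + 43) + S) - 1*30250 = ((-47*8 + 43) + ⅘) - 1*30250 = ((-376 + 43) + ⅘) - 30250 = (-333 + ⅘) - 30250 = -1661/5 - 30250 = -152911/5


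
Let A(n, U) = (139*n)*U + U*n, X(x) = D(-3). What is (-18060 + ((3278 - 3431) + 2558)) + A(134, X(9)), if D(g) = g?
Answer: -71935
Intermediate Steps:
X(x) = -3
A(n, U) = 140*U*n (A(n, U) = 139*U*n + U*n = 140*U*n)
(-18060 + ((3278 - 3431) + 2558)) + A(134, X(9)) = (-18060 + ((3278 - 3431) + 2558)) + 140*(-3)*134 = (-18060 + (-153 + 2558)) - 56280 = (-18060 + 2405) - 56280 = -15655 - 56280 = -71935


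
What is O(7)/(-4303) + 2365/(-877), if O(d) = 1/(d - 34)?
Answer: -274767188/101890737 ≈ -2.6967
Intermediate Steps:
O(d) = 1/(-34 + d)
O(7)/(-4303) + 2365/(-877) = 1/((-34 + 7)*(-4303)) + 2365/(-877) = -1/4303/(-27) + 2365*(-1/877) = -1/27*(-1/4303) - 2365/877 = 1/116181 - 2365/877 = -274767188/101890737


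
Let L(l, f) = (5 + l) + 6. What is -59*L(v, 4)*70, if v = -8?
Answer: -12390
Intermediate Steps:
L(l, f) = 11 + l
-59*L(v, 4)*70 = -59*(11 - 8)*70 = -59*3*70 = -177*70 = -12390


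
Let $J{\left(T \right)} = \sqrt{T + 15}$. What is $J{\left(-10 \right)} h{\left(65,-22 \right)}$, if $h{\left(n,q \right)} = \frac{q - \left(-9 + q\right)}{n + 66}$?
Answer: $\frac{9 \sqrt{5}}{131} \approx 0.15362$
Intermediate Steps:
$J{\left(T \right)} = \sqrt{15 + T}$
$h{\left(n,q \right)} = \frac{9}{66 + n}$
$J{\left(-10 \right)} h{\left(65,-22 \right)} = \sqrt{15 - 10} \frac{9}{66 + 65} = \sqrt{5} \cdot \frac{9}{131} = \frac{9 \sqrt{5}}{131}$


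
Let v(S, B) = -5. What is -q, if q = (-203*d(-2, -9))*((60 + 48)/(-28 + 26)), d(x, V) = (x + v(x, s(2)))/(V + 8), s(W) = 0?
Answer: -76734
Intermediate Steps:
d(x, V) = (-5 + x)/(8 + V) (d(x, V) = (x - 5)/(V + 8) = (-5 + x)/(8 + V))
q = 76734 (q = (-203*(-5 - 2)/(8 - 9))*((60 + 48)/(-28 + 26)) = (-203*(-7)/(-1))*(108/(-2)) = (-(-203)*(-7))*(108*(-1/2)) = -203*7*(-54) = -1421*(-54) = 76734)
-q = -1*76734 = -76734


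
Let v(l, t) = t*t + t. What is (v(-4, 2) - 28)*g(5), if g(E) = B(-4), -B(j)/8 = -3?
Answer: -528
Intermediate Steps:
B(j) = 24 (B(j) = -8*(-3) = 24)
g(E) = 24
v(l, t) = t + t**2 (v(l, t) = t**2 + t = t + t**2)
(v(-4, 2) - 28)*g(5) = (2*(1 + 2) - 28)*24 = (2*3 - 28)*24 = (6 - 28)*24 = -22*24 = -528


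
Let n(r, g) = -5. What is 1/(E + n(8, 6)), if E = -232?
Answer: -1/237 ≈ -0.0042194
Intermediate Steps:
1/(E + n(8, 6)) = 1/(-232 - 5) = 1/(-237) = -1/237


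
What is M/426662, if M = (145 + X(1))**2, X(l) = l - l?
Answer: 21025/426662 ≈ 0.049278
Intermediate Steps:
X(l) = 0
M = 21025 (M = (145 + 0)**2 = 145**2 = 21025)
M/426662 = 21025/426662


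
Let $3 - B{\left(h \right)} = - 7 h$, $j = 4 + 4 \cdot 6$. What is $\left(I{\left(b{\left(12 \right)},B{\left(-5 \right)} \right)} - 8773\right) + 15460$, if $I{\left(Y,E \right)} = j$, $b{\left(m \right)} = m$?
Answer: $6715$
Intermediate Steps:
$j = 28$ ($j = 4 + 24 = 28$)
$B{\left(h \right)} = 3 + 7 h$ ($B{\left(h \right)} = 3 - - 7 h = 3 + 7 h$)
$I{\left(Y,E \right)} = 28$
$\left(I{\left(b{\left(12 \right)},B{\left(-5 \right)} \right)} - 8773\right) + 15460 = \left(28 - 8773\right) + 15460 = -8745 + 15460 = 6715$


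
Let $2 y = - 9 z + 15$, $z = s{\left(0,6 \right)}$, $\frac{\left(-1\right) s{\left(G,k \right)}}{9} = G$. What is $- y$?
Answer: $- \frac{15}{2} \approx -7.5$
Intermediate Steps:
$s{\left(G,k \right)} = - 9 G$
$z = 0$ ($z = \left(-9\right) 0 = 0$)
$y = \frac{15}{2}$ ($y = \frac{\left(-9\right) 0 + 15}{2} = \frac{0 + 15}{2} = \frac{1}{2} \cdot 15 = \frac{15}{2} \approx 7.5$)
$- y = \left(-1\right) \frac{15}{2} = - \frac{15}{2}$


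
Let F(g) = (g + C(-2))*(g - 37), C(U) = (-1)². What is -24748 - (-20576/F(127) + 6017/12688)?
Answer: -14129369047/570960 ≈ -24747.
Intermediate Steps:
C(U) = 1
F(g) = (1 + g)*(-37 + g) (F(g) = (g + 1)*(g - 37) = (1 + g)*(-37 + g))
-24748 - (-20576/F(127) + 6017/12688) = -24748 - (-20576/(-37 + 127² - 36*127) + 6017/12688) = -24748 - (-20576/(-37 + 16129 - 4572) + 6017*(1/12688)) = -24748 - (-20576/11520 + 6017/12688) = -24748 - (-20576*1/11520 + 6017/12688) = -24748 - (-643/360 + 6017/12688) = -24748 - 1*(-749033/570960) = -24748 + 749033/570960 = -14129369047/570960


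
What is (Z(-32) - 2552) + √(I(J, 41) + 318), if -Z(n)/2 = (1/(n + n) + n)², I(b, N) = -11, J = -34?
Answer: -9424897/2048 + √307 ≈ -4584.5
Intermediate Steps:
Z(n) = -2*(n + 1/(2*n))² (Z(n) = -2*(1/(n + n) + n)² = -2*(1/(2*n) + n)² = -2*(n + 1/(2*n))²)
(Z(-32) - 2552) + √(I(J, 41) + 318) = (-½*(1 + 2*(-32)²)²/(-32)² - 2552) + √(-11 + 318) = (-½*1/1024*(1 + 2*1024)² - 2552) + √307 = (-½*1/1024*(1 + 2048)² - 2552) + √307 = (-½*1/1024*2049² - 2552) + √307 = (-½*1/1024*4198401 - 2552) + √307 = (-4198401/2048 - 2552) + √307 = -9424897/2048 + √307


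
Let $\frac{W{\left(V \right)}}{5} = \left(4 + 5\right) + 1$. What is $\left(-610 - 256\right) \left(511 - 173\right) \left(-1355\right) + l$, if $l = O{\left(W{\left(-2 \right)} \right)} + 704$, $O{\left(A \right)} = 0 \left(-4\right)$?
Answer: $396620044$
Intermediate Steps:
$W{\left(V \right)} = 50$ ($W{\left(V \right)} = 5 \left(\left(4 + 5\right) + 1\right) = 5 \left(9 + 1\right) = 5 \cdot 10 = 50$)
$O{\left(A \right)} = 0$
$l = 704$ ($l = 0 + 704 = 704$)
$\left(-610 - 256\right) \left(511 - 173\right) \left(-1355\right) + l = \left(-610 - 256\right) \left(511 - 173\right) \left(-1355\right) + 704 = \left(-866\right) 338 \left(-1355\right) + 704 = \left(-292708\right) \left(-1355\right) + 704 = 396619340 + 704 = 396620044$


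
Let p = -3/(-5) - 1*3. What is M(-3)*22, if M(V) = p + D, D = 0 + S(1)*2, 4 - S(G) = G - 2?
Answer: 836/5 ≈ 167.20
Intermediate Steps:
S(G) = 6 - G (S(G) = 4 - (G - 2) = 4 - (-2 + G) = 4 + (2 - G) = 6 - G)
p = -12/5 (p = -3*(-⅕) - 3 = ⅗ - 3 = -12/5 ≈ -2.4000)
D = 10 (D = 0 + (6 - 1*1)*2 = 0 + (6 - 1)*2 = 0 + 5*2 = 0 + 10 = 10)
M(V) = 38/5 (M(V) = -12/5 + 10 = 38/5)
M(-3)*22 = (38/5)*22 = 836/5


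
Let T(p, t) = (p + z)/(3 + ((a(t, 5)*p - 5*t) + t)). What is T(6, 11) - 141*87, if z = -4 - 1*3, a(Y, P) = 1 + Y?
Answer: -380278/31 ≈ -12267.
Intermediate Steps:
z = -7 (z = -4 - 3 = -7)
T(p, t) = (-7 + p)/(3 - 4*t + p*(1 + t)) (T(p, t) = (p - 7)/(3 + (((1 + t)*p - 5*t) + t)) = (-7 + p)/(3 + ((p*(1 + t) - 5*t) + t)) = (-7 + p)/(3 + ((-5*t + p*(1 + t)) + t)) = (-7 + p)/(3 + (-4*t + p*(1 + t))) = (-7 + p)/(3 - 4*t + p*(1 + t)))
T(6, 11) - 141*87 = (-7 + 6)/(3 - 4*11 + 6*(1 + 11)) - 141*87 = -1/(3 - 44 + 6*12) - 12267 = -1/(3 - 44 + 72) - 12267 = -1/31 - 12267 = -380278/31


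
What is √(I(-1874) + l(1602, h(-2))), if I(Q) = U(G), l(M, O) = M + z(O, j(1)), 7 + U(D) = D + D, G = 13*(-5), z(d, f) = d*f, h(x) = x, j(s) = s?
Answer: √1463 ≈ 38.249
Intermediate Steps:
G = -65
U(D) = -7 + 2*D (U(D) = -7 + (D + D) = -7 + 2*D)
l(M, O) = M + O (l(M, O) = M + O*1 = M + O)
I(Q) = -137 (I(Q) = -7 + 2*(-65) = -7 - 130 = -137)
√(I(-1874) + l(1602, h(-2))) = √(-137 + (1602 - 2)) = √(-137 + 1600) = √1463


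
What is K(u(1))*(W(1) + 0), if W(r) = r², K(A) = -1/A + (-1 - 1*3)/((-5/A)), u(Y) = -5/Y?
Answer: -19/5 ≈ -3.8000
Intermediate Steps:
K(A) = -1/A + 4*A/5 (K(A) = -1/A + (-1 - 3)*(-A/5) = -1/A - (-4)*A/5 = -1/A + 4*A/5)
K(u(1))*(W(1) + 0) = (-1/((-5/1)) + 4*(-5/1)/5)*(1² + 0) = (-1/((-5*1)) + 4*(-5*1)/5)*(1 + 0) = (-1/(-5) + (⅘)*(-5))*1 = (-1*(-⅕) - 4)*1 = (⅕ - 4)*1 = -19/5*1 = -19/5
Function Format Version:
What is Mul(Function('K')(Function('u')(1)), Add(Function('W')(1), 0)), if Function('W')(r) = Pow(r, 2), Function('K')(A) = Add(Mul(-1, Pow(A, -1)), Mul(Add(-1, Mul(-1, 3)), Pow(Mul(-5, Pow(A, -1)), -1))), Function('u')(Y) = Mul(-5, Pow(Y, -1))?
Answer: Rational(-19, 5) ≈ -3.8000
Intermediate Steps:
Function('K')(A) = Add(Mul(-1, Pow(A, -1)), Mul(Rational(4, 5), A)) (Function('K')(A) = Add(Mul(-1, Pow(A, -1)), Mul(Add(-1, -3), Mul(Rational(-1, 5), A))) = Add(Mul(-1, Pow(A, -1)), Mul(-4, Mul(Rational(-1, 5), A))) = Add(Mul(-1, Pow(A, -1)), Mul(Rational(4, 5), A)))
Mul(Function('K')(Function('u')(1)), Add(Function('W')(1), 0)) = Mul(Add(Mul(-1, Pow(Mul(-5, Pow(1, -1)), -1)), Mul(Rational(4, 5), Mul(-5, Pow(1, -1)))), Add(Pow(1, 2), 0)) = Mul(Add(Mul(-1, Pow(Mul(-5, 1), -1)), Mul(Rational(4, 5), Mul(-5, 1))), Add(1, 0)) = Mul(Add(Mul(-1, Pow(-5, -1)), Mul(Rational(4, 5), -5)), 1) = Mul(Add(Mul(-1, Rational(-1, 5)), -4), 1) = Mul(Add(Rational(1, 5), -4), 1) = Mul(Rational(-19, 5), 1) = Rational(-19, 5)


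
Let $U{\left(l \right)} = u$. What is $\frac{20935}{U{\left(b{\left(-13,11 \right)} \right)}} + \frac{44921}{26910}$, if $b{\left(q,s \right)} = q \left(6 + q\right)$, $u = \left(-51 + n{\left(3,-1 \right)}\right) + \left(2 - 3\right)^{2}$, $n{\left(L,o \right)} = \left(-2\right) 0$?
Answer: $- \frac{5611148}{13455} \approx -417.03$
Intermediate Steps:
$n{\left(L,o \right)} = 0$
$u = -50$ ($u = \left(-51 + 0\right) + \left(2 - 3\right)^{2} = -51 + \left(-1\right)^{2} = -51 + 1 = -50$)
$U{\left(l \right)} = -50$
$\frac{20935}{U{\left(b{\left(-13,11 \right)} \right)}} + \frac{44921}{26910} = \frac{20935}{-50} + \frac{44921}{26910} = 20935 \left(- \frac{1}{50}\right) + 44921 \cdot \frac{1}{26910} = - \frac{4187}{10} + \frac{44921}{26910} = - \frac{5611148}{13455}$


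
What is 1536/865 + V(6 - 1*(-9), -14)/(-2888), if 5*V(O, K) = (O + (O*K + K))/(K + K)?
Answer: 6535313/3681440 ≈ 1.7752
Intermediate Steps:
V(O, K) = (K + O + K*O)/(10*K) (V(O, K) = ((O + (O*K + K))/(K + K))/5 = ((O + (K*O + K))/((2*K)))/5 = ((O + (K + K*O))*(1/(2*K)))/5 = ((K + O + K*O)*(1/(2*K)))/5 = ((K + O + K*O)/(2*K))/5 = (K + O + K*O)/(10*K))
1536/865 + V(6 - 1*(-9), -14)/(-2888) = 1536/865 + ((1/10)*((6 - 1*(-9)) - 14*(1 + (6 - 1*(-9))))/(-14))/(-2888) = 1536*(1/865) + ((1/10)*(-1/14)*((6 + 9) - 14*(1 + (6 + 9))))*(-1/2888) = 1536/865 + ((1/10)*(-1/14)*(15 - 14*(1 + 15)))*(-1/2888) = 1536/865 + ((1/10)*(-1/14)*(15 - 14*16))*(-1/2888) = 1536/865 + ((1/10)*(-1/14)*(15 - 224))*(-1/2888) = 1536/865 + ((1/10)*(-1/14)*(-209))*(-1/2888) = 1536/865 + (209/140)*(-1/2888) = 1536/865 - 11/21280 = 6535313/3681440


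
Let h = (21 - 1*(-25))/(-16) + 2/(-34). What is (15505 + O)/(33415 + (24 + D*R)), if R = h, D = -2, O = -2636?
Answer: 875092/2274251 ≈ 0.38478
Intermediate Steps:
h = -399/136 (h = (21 + 25)*(-1/16) + 2*(-1/34) = 46*(-1/16) - 1/17 = -23/8 - 1/17 = -399/136 ≈ -2.9338)
R = -399/136 ≈ -2.9338
(15505 + O)/(33415 + (24 + D*R)) = (15505 - 2636)/(33415 + (24 - 2*(-399/136))) = 12869/(33415 + (24 + 399/68)) = 12869/(33415 + 2031/68) = 12869/(2274251/68) = 12869*(68/2274251) = 875092/2274251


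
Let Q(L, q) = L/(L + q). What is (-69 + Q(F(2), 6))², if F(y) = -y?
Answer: 19321/4 ≈ 4830.3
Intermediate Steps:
(-69 + Q(F(2), 6))² = (-69 + (-1*2)/(-1*2 + 6))² = (-69 - 2/(-2 + 6))² = (-69 - 2/4)² = (-69 - 2*¼)² = (-69 - ½)² = (-139/2)² = 19321/4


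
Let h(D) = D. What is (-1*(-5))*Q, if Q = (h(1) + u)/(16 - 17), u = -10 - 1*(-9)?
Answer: 0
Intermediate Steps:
u = -1 (u = -10 + 9 = -1)
Q = 0 (Q = (1 - 1)/(16 - 17) = 0/(-1) = 0*(-1) = 0)
(-1*(-5))*Q = -1*(-5)*0 = 5*0 = 0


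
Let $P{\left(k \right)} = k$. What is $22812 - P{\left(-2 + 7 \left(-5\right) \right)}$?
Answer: $22849$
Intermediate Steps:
$22812 - P{\left(-2 + 7 \left(-5\right) \right)} = 22812 - \left(-2 + 7 \left(-5\right)\right) = 22812 - \left(-2 - 35\right) = 22812 - -37 = 22812 + 37 = 22849$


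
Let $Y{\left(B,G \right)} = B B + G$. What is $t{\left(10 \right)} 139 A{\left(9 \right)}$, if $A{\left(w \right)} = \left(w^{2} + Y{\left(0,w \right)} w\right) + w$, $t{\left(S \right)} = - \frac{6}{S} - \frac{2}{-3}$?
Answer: $\frac{7923}{5} \approx 1584.6$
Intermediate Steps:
$Y{\left(B,G \right)} = G + B^{2}$ ($Y{\left(B,G \right)} = B^{2} + G = G + B^{2}$)
$t{\left(S \right)} = \frac{2}{3} - \frac{6}{S}$ ($t{\left(S \right)} = - \frac{6}{S} - - \frac{2}{3} = - \frac{6}{S} + \frac{2}{3} = \frac{2}{3} - \frac{6}{S}$)
$A{\left(w \right)} = w + 2 w^{2}$ ($A{\left(w \right)} = \left(w^{2} + \left(w + 0^{2}\right) w\right) + w = \left(w^{2} + \left(w + 0\right) w\right) + w = \left(w^{2} + w w\right) + w = \left(w^{2} + w^{2}\right) + w = 2 w^{2} + w = w + 2 w^{2}$)
$t{\left(10 \right)} 139 A{\left(9 \right)} = \left(\frac{2}{3} - \frac{6}{10}\right) 139 \cdot 9 \left(1 + 2 \cdot 9\right) = \left(\frac{2}{3} - \frac{3}{5}\right) 139 \cdot 9 \left(1 + 18\right) = \left(\frac{2}{3} - \frac{3}{5}\right) 139 \cdot 9 \cdot 19 = \frac{1}{15} \cdot 139 \cdot 171 = \frac{139}{15} \cdot 171 = \frac{7923}{5}$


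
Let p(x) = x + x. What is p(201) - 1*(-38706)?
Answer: 39108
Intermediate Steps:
p(x) = 2*x
p(201) - 1*(-38706) = 2*201 - 1*(-38706) = 402 + 38706 = 39108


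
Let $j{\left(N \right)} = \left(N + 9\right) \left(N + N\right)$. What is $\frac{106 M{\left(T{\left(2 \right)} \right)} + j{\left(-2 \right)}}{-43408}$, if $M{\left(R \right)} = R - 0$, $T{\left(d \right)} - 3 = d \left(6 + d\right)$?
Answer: $- \frac{993}{21704} \approx -0.045752$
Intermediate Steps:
$T{\left(d \right)} = 3 + d \left(6 + d\right)$
$j{\left(N \right)} = 2 N \left(9 + N\right)$ ($j{\left(N \right)} = \left(9 + N\right) 2 N = 2 N \left(9 + N\right)$)
$M{\left(R \right)} = R$ ($M{\left(R \right)} = R + 0 = R$)
$\frac{106 M{\left(T{\left(2 \right)} \right)} + j{\left(-2 \right)}}{-43408} = \frac{106 \left(3 + 2^{2} + 6 \cdot 2\right) + 2 \left(-2\right) \left(9 - 2\right)}{-43408} = \left(106 \left(3 + 4 + 12\right) + 2 \left(-2\right) 7\right) \left(- \frac{1}{43408}\right) = \left(106 \cdot 19 - 28\right) \left(- \frac{1}{43408}\right) = \left(2014 - 28\right) \left(- \frac{1}{43408}\right) = 1986 \left(- \frac{1}{43408}\right) = - \frac{993}{21704}$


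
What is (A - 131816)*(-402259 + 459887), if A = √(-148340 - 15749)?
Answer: -7596292448 + 57628*I*√164089 ≈ -7.5963e+9 + 2.3344e+7*I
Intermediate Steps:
A = I*√164089 (A = √(-164089) = I*√164089 ≈ 405.08*I)
(A - 131816)*(-402259 + 459887) = (I*√164089 - 131816)*(-402259 + 459887) = (-131816 + I*√164089)*57628 = -7596292448 + 57628*I*√164089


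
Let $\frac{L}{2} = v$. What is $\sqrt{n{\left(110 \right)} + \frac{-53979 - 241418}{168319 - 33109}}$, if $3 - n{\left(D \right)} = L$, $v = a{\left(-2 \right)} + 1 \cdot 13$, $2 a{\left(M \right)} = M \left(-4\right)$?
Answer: $\frac{i \sqrt{606674695470}}{135210} \approx 5.7606 i$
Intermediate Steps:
$a{\left(M \right)} = - 2 M$ ($a{\left(M \right)} = \frac{M \left(-4\right)}{2} = \frac{\left(-4\right) M}{2} = - 2 M$)
$v = 17$ ($v = \left(-2\right) \left(-2\right) + 1 \cdot 13 = 4 + 13 = 17$)
$L = 34$ ($L = 2 \cdot 17 = 34$)
$n{\left(D \right)} = -31$ ($n{\left(D \right)} = 3 - 34 = -31$)
$\sqrt{n{\left(110 \right)} + \frac{-53979 - 241418}{168319 - 33109}} = \sqrt{-31 + \frac{-53979 - 241418}{168319 - 33109}} = \sqrt{-31 - \frac{295397}{135210}} = \sqrt{- \frac{4486907}{135210}} = \frac{i \sqrt{606674695470}}{135210}$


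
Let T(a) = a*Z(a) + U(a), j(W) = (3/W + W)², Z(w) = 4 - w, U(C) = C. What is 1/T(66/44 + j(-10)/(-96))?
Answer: 92160000/167596319 ≈ 0.54989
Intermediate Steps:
j(W) = (W + 3/W)²
T(a) = a + a*(4 - a) (T(a) = a*(4 - a) + a = a + a*(4 - a))
1/T(66/44 + j(-10)/(-96)) = 1/((66/44 + ((3 + (-10)²)²/(-10)²)/(-96))*(5 - (66/44 + ((3 + (-10)²)²/(-10)²)/(-96)))) = 1/((66*(1/44) + ((3 + 100)²/100)*(-1/96))*(5 - (66*(1/44) + ((3 + 100)²/100)*(-1/96)))) = 1/((3/2 + ((1/100)*103²)*(-1/96))*(5 - (3/2 + ((1/100)*103²)*(-1/96)))) = 1/((3/2 + ((1/100)*10609)*(-1/96))*(5 - (3/2 + ((1/100)*10609)*(-1/96)))) = 1/((3/2 + (10609/100)*(-1/96))*(5 - (3/2 + (10609/100)*(-1/96)))) = 1/((3/2 - 10609/9600)*(5 - (3/2 - 10609/9600))) = 1/(3791*(5 - 1*3791/9600)/9600) = 1/(3791*(5 - 3791/9600)/9600) = 1/((3791/9600)*(44209/9600)) = 1/(167596319/92160000) = 92160000/167596319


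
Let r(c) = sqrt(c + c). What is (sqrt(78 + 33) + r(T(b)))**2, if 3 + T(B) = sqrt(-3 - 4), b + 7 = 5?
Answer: (sqrt(111) + sqrt(2)*sqrt(-3 + I*sqrt(7)))**2 ≈ 126.07 + 61.041*I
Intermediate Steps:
b = -2 (b = -7 + 5 = -2)
T(B) = -3 + I*sqrt(7) (T(B) = -3 + sqrt(-3 - 4) = -3 + sqrt(-7) = -3 + I*sqrt(7))
r(c) = sqrt(2)*sqrt(c) (r(c) = sqrt(2*c) = sqrt(2)*sqrt(c))
(sqrt(78 + 33) + r(T(b)))**2 = (sqrt(78 + 33) + sqrt(2)*sqrt(-3 + I*sqrt(7)))**2 = (sqrt(111) + sqrt(2)*sqrt(-3 + I*sqrt(7)))**2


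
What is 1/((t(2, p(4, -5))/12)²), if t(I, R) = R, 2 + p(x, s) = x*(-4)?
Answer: 4/9 ≈ 0.44444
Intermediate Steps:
p(x, s) = -2 - 4*x (p(x, s) = -2 + x*(-4) = -2 - 4*x)
1/((t(2, p(4, -5))/12)²) = 1/(((-2 - 4*4)/12)²) = 1/(((-2 - 16)/12)²) = 1/(((1/12)*(-18))²) = 1/((-3/2)²) = 1/(9/4) = 4/9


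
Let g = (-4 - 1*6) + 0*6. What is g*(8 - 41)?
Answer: 330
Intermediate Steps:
g = -10 (g = (-4 - 6) + 0 = -10 + 0 = -10)
g*(8 - 41) = -10*(8 - 41) = -10*(-33) = 330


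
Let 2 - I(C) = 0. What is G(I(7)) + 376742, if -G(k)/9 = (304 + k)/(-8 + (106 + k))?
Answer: 18835723/50 ≈ 3.7671e+5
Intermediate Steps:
I(C) = 2 (I(C) = 2 - 1*0 = 2 + 0 = 2)
G(k) = -9*(304 + k)/(98 + k) (G(k) = -9*(304 + k)/(-8 + (106 + k)) = -9*(304 + k)/(98 + k))
G(I(7)) + 376742 = 9*(-304 - 1*2)/(98 + 2) + 376742 = 9*(-304 - 2)/100 + 376742 = 9*(1/100)*(-306) + 376742 = -1377/50 + 376742 = 18835723/50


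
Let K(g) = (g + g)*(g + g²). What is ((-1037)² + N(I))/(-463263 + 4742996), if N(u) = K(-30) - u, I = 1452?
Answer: 60101/251749 ≈ 0.23873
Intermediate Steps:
K(g) = 2*g*(g + g²) (K(g) = (2*g)*(g + g²) = 2*g*(g + g²))
N(u) = -52200 - u (N(u) = 2*(-30)²*(1 - 30) - u = 2*900*(-29) - u = -52200 - u)
((-1037)² + N(I))/(-463263 + 4742996) = ((-1037)² + (-52200 - 1*1452))/(-463263 + 4742996) = (1075369 + (-52200 - 1452))/4279733 = (1075369 - 53652)*(1/4279733) = 1021717*(1/4279733) = 60101/251749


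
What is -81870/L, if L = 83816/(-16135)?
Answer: 660486225/41908 ≈ 15760.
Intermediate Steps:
L = -83816/16135 (L = 83816*(-1/16135) = -83816/16135 ≈ -5.1947)
-81870/L = -81870/(-83816/16135) = -81870*(-16135/83816) = 660486225/41908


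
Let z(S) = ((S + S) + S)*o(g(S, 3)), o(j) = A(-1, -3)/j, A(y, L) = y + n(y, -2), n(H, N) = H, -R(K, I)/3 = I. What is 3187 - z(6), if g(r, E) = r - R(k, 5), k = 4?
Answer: 22321/7 ≈ 3188.7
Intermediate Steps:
R(K, I) = -3*I
A(y, L) = 2*y (A(y, L) = y + y = 2*y)
g(r, E) = 15 + r (g(r, E) = r - (-3)*5 = r - 1*(-15) = r + 15 = 15 + r)
o(j) = -2/j (o(j) = (2*(-1))/j = -2/j)
z(S) = -6*S/(15 + S) (z(S) = ((S + S) + S)*(-2/(15 + S)) = (2*S + S)*(-2/(15 + S)) = (3*S)*(-2/(15 + S)) = -6*S/(15 + S))
3187 - z(6) = 3187 - (-6)*6/(15 + 6) = 3187 - (-6)*6/21 = 3187 - 1*(-12/7) = 3187 + 12/7 = 22321/7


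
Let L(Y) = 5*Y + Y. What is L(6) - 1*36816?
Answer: -36780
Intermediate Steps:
L(Y) = 6*Y
L(6) - 1*36816 = 6*6 - 1*36816 = 36 - 36816 = -36780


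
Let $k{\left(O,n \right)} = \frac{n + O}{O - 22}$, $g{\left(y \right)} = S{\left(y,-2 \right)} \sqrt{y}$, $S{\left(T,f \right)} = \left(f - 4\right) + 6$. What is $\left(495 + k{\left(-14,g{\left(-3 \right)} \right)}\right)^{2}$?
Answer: $0$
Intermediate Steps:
$S{\left(T,f \right)} = 2 + f$ ($S{\left(T,f \right)} = \left(-4 + f\right) + 6 = 2 + f$)
$g{\left(y \right)} = 0$ ($g{\left(y \right)} = \left(2 - 2\right) \sqrt{y} = 0 \sqrt{y} = 0$)
$k{\left(O,n \right)} = \frac{O + n}{-22 + O}$
$\left(495 + k{\left(-14,g{\left(-3 \right)} \right)}\right)^{2} = \left(495 + \frac{-14 + 0}{-22 - 14}\right)^{2} = \left(495 + \frac{1}{-36} \left(-14\right)\right)^{2} = \left(495 - - \frac{7}{18}\right)^{2} = \left(495 + \frac{7}{18}\right)^{2} = \left(\frac{8917}{18}\right)^{2} = \frac{79512889}{324}$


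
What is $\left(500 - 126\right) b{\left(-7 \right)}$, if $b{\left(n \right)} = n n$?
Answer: $18326$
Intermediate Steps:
$b{\left(n \right)} = n^{2}$
$\left(500 - 126\right) b{\left(-7 \right)} = \left(500 - 126\right) \left(-7\right)^{2} = 374 \cdot 49 = 18326$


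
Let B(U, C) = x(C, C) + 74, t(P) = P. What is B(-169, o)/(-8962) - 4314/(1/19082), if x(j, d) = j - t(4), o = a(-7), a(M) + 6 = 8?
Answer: -368874790824/4481 ≈ -8.2320e+7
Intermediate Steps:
a(M) = 2 (a(M) = -6 + 8 = 2)
o = 2
x(j, d) = -4 + j (x(j, d) = j - 1*4 = j - 4 = -4 + j)
B(U, C) = 70 + C (B(U, C) = (-4 + C) + 74 = 70 + C)
B(-169, o)/(-8962) - 4314/(1/19082) = (70 + 2)/(-8962) - 4314/(1/19082) = 72*(-1/8962) - 4314/1/19082 = -36/4481 - 4314*19082 = -36/4481 - 82319748 = -368874790824/4481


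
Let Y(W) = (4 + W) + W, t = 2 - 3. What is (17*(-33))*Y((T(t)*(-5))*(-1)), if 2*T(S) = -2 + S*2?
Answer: 8976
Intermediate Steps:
t = -1
T(S) = -1 + S (T(S) = (-2 + S*2)/2 = (-2 + 2*S)/2 = -1 + S)
Y(W) = 4 + 2*W
(17*(-33))*Y((T(t)*(-5))*(-1)) = (17*(-33))*(4 + 2*(((-1 - 1)*(-5))*(-1))) = -561*(4 + 2*(-2*(-5)*(-1))) = -561*(4 + 2*(10*(-1))) = -561*(4 + 2*(-10)) = -561*(4 - 20) = -561*(-16) = 8976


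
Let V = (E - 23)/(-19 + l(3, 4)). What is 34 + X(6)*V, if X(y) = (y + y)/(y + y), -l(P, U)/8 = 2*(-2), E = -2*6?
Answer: 407/13 ≈ 31.308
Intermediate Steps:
E = -12
l(P, U) = 32 (l(P, U) = -16*(-2) = -8*(-4) = 32)
X(y) = 1 (X(y) = (2*y)/((2*y)) = (2*y)*(1/(2*y)) = 1)
V = -35/13 (V = (-12 - 23)/(-19 + 32) = -35/13 ≈ -2.6923)
34 + X(6)*V = 34 + 1*(-35/13) = 34 - 35/13 = 407/13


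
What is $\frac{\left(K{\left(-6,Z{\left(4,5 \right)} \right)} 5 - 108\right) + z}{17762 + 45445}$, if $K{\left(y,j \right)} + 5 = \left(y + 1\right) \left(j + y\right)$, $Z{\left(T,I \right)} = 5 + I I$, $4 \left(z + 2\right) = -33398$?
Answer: $- \frac{18169}{126414} \approx -0.14373$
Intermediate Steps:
$z = - \frac{16703}{2}$ ($z = -2 + \frac{1}{4} \left(-33398\right) = -2 - \frac{16699}{2} = - \frac{16703}{2} \approx -8351.5$)
$Z{\left(T,I \right)} = 5 + I^{2}$
$K{\left(y,j \right)} = -5 + \left(1 + y\right) \left(j + y\right)$ ($K{\left(y,j \right)} = -5 + \left(y + 1\right) \left(j + y\right) = -5 + \left(1 + y\right) \left(j + y\right)$)
$\frac{\left(K{\left(-6,Z{\left(4,5 \right)} \right)} 5 - 108\right) + z}{17762 + 45445} = \frac{\left(\left(-5 + \left(5 + 5^{2}\right) - 6 + \left(-6\right)^{2} + \left(5 + 5^{2}\right) \left(-6\right)\right) 5 - 108\right) - \frac{16703}{2}}{17762 + 45445} = \frac{\left(\left(-5 + \left(5 + 25\right) - 6 + 36 + \left(5 + 25\right) \left(-6\right)\right) 5 - 108\right) - \frac{16703}{2}}{63207} = \left(\left(\left(-5 + 30 - 6 + 36 + 30 \left(-6\right)\right) 5 - 108\right) - \frac{16703}{2}\right) \frac{1}{63207} = \left(\left(\left(-5 + 30 - 6 + 36 - 180\right) 5 - 108\right) - \frac{16703}{2}\right) \frac{1}{63207} = \left(\left(\left(-125\right) 5 - 108\right) - \frac{16703}{2}\right) \frac{1}{63207} = \left(\left(-625 - 108\right) - \frac{16703}{2}\right) \frac{1}{63207} = \left(-733 - \frac{16703}{2}\right) \frac{1}{63207} = \left(- \frac{18169}{2}\right) \frac{1}{63207} = - \frac{18169}{126414}$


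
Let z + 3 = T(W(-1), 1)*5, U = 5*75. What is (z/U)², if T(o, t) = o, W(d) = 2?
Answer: 49/140625 ≈ 0.00034844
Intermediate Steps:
U = 375
z = 7 (z = -3 + 2*5 = -3 + 10 = 7)
(z/U)² = (7/375)² = 49/140625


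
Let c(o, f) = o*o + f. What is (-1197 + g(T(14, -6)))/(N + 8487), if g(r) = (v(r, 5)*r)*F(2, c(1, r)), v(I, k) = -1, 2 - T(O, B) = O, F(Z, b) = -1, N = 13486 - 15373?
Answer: -403/2200 ≈ -0.18318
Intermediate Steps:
N = -1887
c(o, f) = f + o**2 (c(o, f) = o**2 + f = f + o**2)
T(O, B) = 2 - O
g(r) = r (g(r) = -r*(-1) = r)
(-1197 + g(T(14, -6)))/(N + 8487) = (-1197 + (2 - 1*14))/(-1887 + 8487) = (-1197 + (2 - 14))/6600 = (-1197 - 12)*(1/6600) = -1209*1/6600 = -403/2200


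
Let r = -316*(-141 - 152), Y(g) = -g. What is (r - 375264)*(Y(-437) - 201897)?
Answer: 56947906960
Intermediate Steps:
r = 92588 (r = -316*(-293) = 92588)
(r - 375264)*(Y(-437) - 201897) = (92588 - 375264)*(-1*(-437) - 201897) = -282676*(437 - 201897) = -282676*(-201460) = 56947906960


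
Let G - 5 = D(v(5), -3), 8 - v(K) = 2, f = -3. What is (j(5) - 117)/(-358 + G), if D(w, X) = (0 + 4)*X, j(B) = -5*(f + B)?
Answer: 127/365 ≈ 0.34795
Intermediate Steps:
v(K) = 6 (v(K) = 8 - 1*2 = 8 - 2 = 6)
j(B) = 15 - 5*B (j(B) = -5*(-3 + B) = 15 - 5*B)
D(w, X) = 4*X
G = -7 (G = 5 + 4*(-3) = 5 - 12 = -7)
(j(5) - 117)/(-358 + G) = ((15 - 5*5) - 117)/(-358 - 7) = ((15 - 25) - 117)/(-365) = (-10 - 117)*(-1/365) = -127*(-1/365) = 127/365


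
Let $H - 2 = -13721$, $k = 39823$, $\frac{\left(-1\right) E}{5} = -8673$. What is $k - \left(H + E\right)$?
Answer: $10177$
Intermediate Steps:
$E = 43365$ ($E = \left(-5\right) \left(-8673\right) = 43365$)
$H = -13719$ ($H = 2 - 13721 = -13719$)
$k - \left(H + E\right) = 39823 - \left(-13719 + 43365\right) = 39823 - 29646 = 10177$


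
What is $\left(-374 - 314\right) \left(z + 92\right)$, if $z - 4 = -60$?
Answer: $-24768$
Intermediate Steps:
$z = -56$ ($z = 4 - 60 = -56$)
$\left(-374 - 314\right) \left(z + 92\right) = \left(-374 - 314\right) \left(-56 + 92\right) = \left(-688\right) 36 = -24768$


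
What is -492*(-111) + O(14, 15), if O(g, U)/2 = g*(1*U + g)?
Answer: 55424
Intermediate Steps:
O(g, U) = 2*g*(U + g) (O(g, U) = 2*(g*(1*U + g)) = 2*(g*(U + g)) = 2*g*(U + g))
-492*(-111) + O(14, 15) = -492*(-111) + 2*14*(15 + 14) = 54612 + 2*14*29 = 54612 + 812 = 55424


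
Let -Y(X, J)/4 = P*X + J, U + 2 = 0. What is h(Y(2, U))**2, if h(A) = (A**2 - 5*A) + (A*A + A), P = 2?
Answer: 25600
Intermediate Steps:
U = -2 (U = -2 + 0 = -2)
Y(X, J) = -8*X - 4*J (Y(X, J) = -4*(2*X + J) = -4*(J + 2*X) = -8*X - 4*J)
h(A) = -4*A + 2*A**2 (h(A) = (A**2 - 5*A) + (A**2 + A) = (A**2 - 5*A) + (A + A**2) = -4*A + 2*A**2)
h(Y(2, U))**2 = (2*(-8*2 - 4*(-2))*(-2 + (-8*2 - 4*(-2))))**2 = (2*(-16 + 8)*(-2 + (-16 + 8)))**2 = (2*(-8)*(-2 - 8))**2 = (2*(-8)*(-10))**2 = 160**2 = 25600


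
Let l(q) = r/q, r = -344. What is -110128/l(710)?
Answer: 9773860/43 ≈ 2.2730e+5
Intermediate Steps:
l(q) = -344/q
-110128/l(710) = -110128/((-344/710)) = -110128/((-344*1/710)) = -110128/(-172/355) = -110128*(-355/172) = 9773860/43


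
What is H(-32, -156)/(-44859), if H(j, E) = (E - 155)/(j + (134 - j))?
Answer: 311/6011106 ≈ 5.1738e-5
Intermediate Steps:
H(j, E) = -155/134 + E/134 (H(j, E) = (-155 + E)/134 = (-155 + E)*(1/134) = -155/134 + E/134)
H(-32, -156)/(-44859) = (-155/134 + (1/134)*(-156))/(-44859) = (-155/134 - 78/67)*(-1/44859) = -311/134*(-1/44859) = 311/6011106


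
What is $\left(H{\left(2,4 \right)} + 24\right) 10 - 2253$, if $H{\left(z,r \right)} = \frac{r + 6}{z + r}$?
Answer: $- \frac{5989}{3} \approx -1996.3$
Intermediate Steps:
$H{\left(z,r \right)} = \frac{6 + r}{r + z}$
$\left(H{\left(2,4 \right)} + 24\right) 10 - 2253 = \left(\frac{6 + 4}{4 + 2} + 24\right) 10 - 2253 = \left(\frac{1}{6} \cdot 10 + 24\right) 10 - 2253 = \left(\frac{5}{3} + 24\right) 10 - 2253 = \frac{77}{3} \cdot 10 - 2253 = \frac{770}{3} - 2253 = - \frac{5989}{3}$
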